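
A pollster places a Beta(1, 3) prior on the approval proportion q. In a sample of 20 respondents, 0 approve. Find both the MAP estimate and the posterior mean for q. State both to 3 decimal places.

MAP: 0.000. Posterior mean: 0.042.

Posterior: Beta(1+0, 3+20) = Beta(1, 23).
Since α = 1 ≤ 1 and β > 1, the Beta density is monotone decreasing on [0,1]; the mode is at 0.
Mean = 1/(1+23) = 0.042.
The posterior is right-skewed, so the mean exceeds the mode.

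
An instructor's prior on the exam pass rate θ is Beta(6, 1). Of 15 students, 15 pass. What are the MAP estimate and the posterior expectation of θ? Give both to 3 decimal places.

Posterior: Beta(6+15, 1+0) = Beta(21, 1).
Since β = 1 ≤ 1 and α > 1, the Beta density is monotone increasing on [0,1]; the mode is at 1.
Mean = 21/(21+1) = 0.955.

MAP = 1.000, posterior mean = 0.955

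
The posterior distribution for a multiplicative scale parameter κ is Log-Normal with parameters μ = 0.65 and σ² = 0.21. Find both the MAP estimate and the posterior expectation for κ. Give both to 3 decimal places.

Mode = exp(μ − σ²) = exp(0.44) = 1.553.
Mean = exp(μ + σ²/2) = exp(0.755) = 2.128.
The posterior is right-skewed, so the mean exceeds the mode.

MAP = 1.553, posterior mean = 2.128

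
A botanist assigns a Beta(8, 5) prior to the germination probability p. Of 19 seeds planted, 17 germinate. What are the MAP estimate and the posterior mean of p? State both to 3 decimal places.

Posterior: Beta(8+17, 5+2) = Beta(25, 7).
Mode = (25−1)/(25+7−2) = 24/30 = 0.800.
Mean = 25/(25+7) = 25/32 = 0.781.
The posterior is left-skewed, so the mode exceeds the mean.

p_MAP = 0.800, E[p|data] = 0.781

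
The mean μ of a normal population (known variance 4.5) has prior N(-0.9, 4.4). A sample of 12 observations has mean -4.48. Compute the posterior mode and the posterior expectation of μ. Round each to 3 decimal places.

Posterior for μ is Normal. Precision-weighted mean: (1/4.4·-0.9 + 12/4.5·-4.48) / (1/4.4 + 12/4.5) = -4.199.
A Normal posterior is symmetric, so mode = mean.

posterior mode = -4.199, posterior expectation = -4.199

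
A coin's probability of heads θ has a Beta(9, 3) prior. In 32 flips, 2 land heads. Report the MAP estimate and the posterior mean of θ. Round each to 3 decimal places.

Posterior: Beta(9+2, 3+30) = Beta(11, 33).
Mode = (11−1)/(11+33−2) = 10/42 = 0.238.
Mean = 11/(11+33) = 11/44 = 0.250.

MAP = 0.238; posterior mean = 0.250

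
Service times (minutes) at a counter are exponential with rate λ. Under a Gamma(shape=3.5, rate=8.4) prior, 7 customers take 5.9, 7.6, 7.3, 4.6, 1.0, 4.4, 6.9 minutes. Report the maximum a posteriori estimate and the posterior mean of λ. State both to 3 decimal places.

MAP = 0.206, posterior mean = 0.228

Σ times = 37.7. Posterior: Gamma(shape = 3.5+7 = 10.5, rate = 8.4+37.7 = 46.1).
Mode = (α−1)/β = 9.5/46.1 = 0.206.
Mean = α/β = 10.5/46.1 = 0.228.
Right-skewed posterior ⇒ mode < mean.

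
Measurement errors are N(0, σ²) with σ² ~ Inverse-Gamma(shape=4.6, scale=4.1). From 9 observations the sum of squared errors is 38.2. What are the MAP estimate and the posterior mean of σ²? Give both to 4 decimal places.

Posterior: Inverse-Gamma(shape = 4.6+9/2 = 9.1, scale = 4.1+38.2/2 = 23.2).
Mode = β/(α+1) = 23.2/10.1 = 2.2970.
Mean = β/(α−1) = 23.2/8.1 = 2.8642.

MAP = 2.2970; posterior mean = 2.8642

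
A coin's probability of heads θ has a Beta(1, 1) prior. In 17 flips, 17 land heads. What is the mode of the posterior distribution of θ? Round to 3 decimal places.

1.000

Posterior: Beta(1+17, 1+0) = Beta(18, 1).
Since β = 1 ≤ 1 and α > 1, the Beta density is monotone increasing on [0,1]; the mode is at 1.
Mean = 18/(18+1) = 0.947.
This is the posterior mode — the MAP estimate.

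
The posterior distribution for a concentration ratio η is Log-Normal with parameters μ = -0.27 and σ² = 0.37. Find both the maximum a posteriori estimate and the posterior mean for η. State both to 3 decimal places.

Mode = exp(μ − σ²) = exp(-0.64) = 0.527.
Mean = exp(μ + σ²/2) = exp(-0.085) = 0.919.
The posterior is right-skewed, so the mean exceeds the mode.

MAP = 0.527; posterior mean = 0.919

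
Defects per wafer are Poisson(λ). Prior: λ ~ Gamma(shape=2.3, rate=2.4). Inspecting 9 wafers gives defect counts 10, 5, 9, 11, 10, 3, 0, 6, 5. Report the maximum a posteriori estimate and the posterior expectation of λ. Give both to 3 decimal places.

MAP = 5.289, posterior mean = 5.377

Σ counts = 59. Posterior: Gamma(shape = 2.3+59 = 61.3, rate = 2.4+9 = 11.4).
Mode = (α−1)/β = 60.3/11.4 = 5.289.
Mean = α/β = 61.3/11.4 = 5.377.
Mean > mode: the posterior has a right tail.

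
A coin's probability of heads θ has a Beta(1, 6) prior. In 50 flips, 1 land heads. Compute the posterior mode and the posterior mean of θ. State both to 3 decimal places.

Posterior: Beta(1+1, 6+49) = Beta(2, 55).
Mode = (2−1)/(2+55−2) = 1/55 = 0.018.
Mean = 2/(2+55) = 2/57 = 0.035.

MAP: 0.018. Posterior mean: 0.035.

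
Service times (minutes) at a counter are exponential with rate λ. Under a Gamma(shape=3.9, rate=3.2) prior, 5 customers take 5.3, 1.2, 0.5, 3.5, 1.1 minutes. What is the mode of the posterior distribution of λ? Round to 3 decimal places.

Σ times = 11.6. Posterior: Gamma(shape = 3.9+5 = 8.9, rate = 3.2+11.6 = 14.8).
Mode = (α−1)/β = 7.9/14.8 = 0.534.
Mean = α/β = 8.9/14.8 = 0.601.
This is the posterior mode — the MAP estimate.

0.534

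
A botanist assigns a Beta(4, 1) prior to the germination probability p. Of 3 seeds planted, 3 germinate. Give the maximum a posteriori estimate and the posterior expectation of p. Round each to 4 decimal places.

MAP = 1.0000; posterior mean = 0.8750

Posterior: Beta(4+3, 1+0) = Beta(7, 1).
Since β = 1 ≤ 1 and α > 1, the Beta density is monotone increasing on [0,1]; the mode is at 1.
Mean = 7/(7+1) = 0.8750.
Mode > mean: the posterior has a left tail.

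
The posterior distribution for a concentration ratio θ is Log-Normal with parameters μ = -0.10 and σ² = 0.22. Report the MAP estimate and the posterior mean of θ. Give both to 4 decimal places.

Mode = exp(μ − σ²) = exp(-0.32) = 0.7261.
Mean = exp(μ + σ²/2) = exp(0.010) = 1.0101.

θ_MAP = 0.7261, E[θ|data] = 1.0101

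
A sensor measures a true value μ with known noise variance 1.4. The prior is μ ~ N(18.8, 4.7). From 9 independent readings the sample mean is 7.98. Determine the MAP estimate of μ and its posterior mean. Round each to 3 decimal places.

Posterior for μ is Normal. Precision-weighted mean: (1/4.7·18.8 + 9/1.4·7.98) / (1/4.7 + 9/1.4) = 8.327.
A Normal posterior is symmetric, so mode = mean.

MAP = 8.327; posterior mean = 8.327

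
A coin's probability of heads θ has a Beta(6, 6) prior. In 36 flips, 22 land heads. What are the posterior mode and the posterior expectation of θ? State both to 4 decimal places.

MAP = 0.5870; posterior mean = 0.5833

Posterior: Beta(6+22, 6+14) = Beta(28, 20).
Mode = (28−1)/(28+20−2) = 27/46 = 0.5870.
Mean = 28/(28+20) = 28/48 = 0.5833.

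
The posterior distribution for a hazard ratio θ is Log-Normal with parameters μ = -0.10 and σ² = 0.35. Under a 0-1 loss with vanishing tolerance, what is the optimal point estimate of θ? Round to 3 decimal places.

0.638

Mode = exp(μ − σ²) = exp(-0.45) = 0.638.
Mean = exp(μ + σ²/2) = exp(0.075) = 1.078.
This is the posterior mode — the MAP estimate.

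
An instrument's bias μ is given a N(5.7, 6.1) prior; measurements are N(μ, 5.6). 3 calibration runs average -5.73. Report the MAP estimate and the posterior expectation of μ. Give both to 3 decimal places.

Posterior for μ is Normal. Precision-weighted mean: (1/6.1·5.7 + 3/5.6·-5.73) / (1/6.1 + 3/5.6) = -3.052.
A Normal posterior is symmetric, so mode = mean.

μ_MAP = -3.052, E[μ|data] = -3.052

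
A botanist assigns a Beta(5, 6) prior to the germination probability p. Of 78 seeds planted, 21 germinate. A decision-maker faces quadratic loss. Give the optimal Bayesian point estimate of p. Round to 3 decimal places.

Posterior: Beta(5+21, 6+57) = Beta(26, 63).
Mode = (26−1)/(26+63−2) = 25/87 = 0.287.
Mean = 26/(26+63) = 26/89 = 0.292.
Quadratic loss ⇒ the optimal estimator is the posterior mean.

0.292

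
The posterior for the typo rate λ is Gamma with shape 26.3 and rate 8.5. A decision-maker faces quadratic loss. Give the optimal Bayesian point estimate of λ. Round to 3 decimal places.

Mode = (α−1)/β = 25.3/8.5 = 2.976.
Mean = α/β = 26.3/8.5 = 3.094.
Quadratic loss ⇒ the optimal estimator is the posterior mean.

3.094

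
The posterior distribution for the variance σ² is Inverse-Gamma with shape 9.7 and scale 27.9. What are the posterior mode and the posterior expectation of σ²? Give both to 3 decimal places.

Mode = β/(α+1) = 27.9/10.7 = 2.607.
Mean = β/(α−1) = 27.9/8.7 = 3.207.
Mean > mode: the posterior has a right tail.

σ²_MAP = 2.607, E[σ²|data] = 3.207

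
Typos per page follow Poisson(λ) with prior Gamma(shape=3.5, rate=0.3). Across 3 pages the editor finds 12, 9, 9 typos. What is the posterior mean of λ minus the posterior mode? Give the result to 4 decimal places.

0.3030

Σ counts = 30. Posterior: Gamma(shape = 3.5+30 = 33.5, rate = 0.3+3 = 3.3).
Mode = (α−1)/β = 32.5/3.3 = 9.8485.
Mean = α/β = 33.5/3.3 = 10.1515.
Difference = 10.1515 − 9.8485 = 0.3030.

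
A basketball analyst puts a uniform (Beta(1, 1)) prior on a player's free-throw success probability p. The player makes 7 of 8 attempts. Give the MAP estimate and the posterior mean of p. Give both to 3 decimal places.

MAP: 0.875. Posterior mean: 0.800.

Posterior: Beta(1+7, 1+1) = Beta(8, 2).
Mode = (8−1)/(8+2−2) = 7/8 = 0.875.
With a flat prior the MAP equals the MLE, 7/8.
Mean = 8/(8+2) = 8/10 = 0.800.
Mode > mean: the posterior has a left tail.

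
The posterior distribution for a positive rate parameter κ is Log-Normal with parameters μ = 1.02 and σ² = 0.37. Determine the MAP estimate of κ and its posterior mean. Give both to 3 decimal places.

Mode = exp(μ − σ²) = exp(0.65) = 1.916.
Mean = exp(μ + σ²/2) = exp(1.205) = 3.337.

MAP = 1.916; posterior mean = 3.337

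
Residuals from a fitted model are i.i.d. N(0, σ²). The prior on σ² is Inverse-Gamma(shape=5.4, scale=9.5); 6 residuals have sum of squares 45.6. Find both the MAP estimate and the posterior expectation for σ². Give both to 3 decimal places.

MAP = 3.436, posterior mean = 4.365

Posterior: Inverse-Gamma(shape = 5.4+6/2 = 8.4, scale = 9.5+45.6/2 = 32.3).
Mode = β/(α+1) = 32.3/9.4 = 3.436.
Mean = β/(α−1) = 32.3/7.4 = 4.365.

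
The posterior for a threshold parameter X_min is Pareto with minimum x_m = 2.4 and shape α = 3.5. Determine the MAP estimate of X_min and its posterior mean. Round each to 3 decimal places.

The Pareto density is strictly decreasing on [x_m, ∞), so the mode is x_m = 2.400.
Mean = α·x_m/(α−1) = 3.5·2.4/2.5 = 3.360.

MAP = 2.400, posterior mean = 3.360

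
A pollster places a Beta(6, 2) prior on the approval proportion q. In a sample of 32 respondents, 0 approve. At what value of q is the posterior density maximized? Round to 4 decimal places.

Posterior: Beta(6+0, 2+32) = Beta(6, 34).
Mode = (6−1)/(6+34−2) = 5/38 = 0.1316.
Mean = 6/(6+34) = 6/40 = 0.1500.
This is the posterior mode — the MAP estimate.

0.1316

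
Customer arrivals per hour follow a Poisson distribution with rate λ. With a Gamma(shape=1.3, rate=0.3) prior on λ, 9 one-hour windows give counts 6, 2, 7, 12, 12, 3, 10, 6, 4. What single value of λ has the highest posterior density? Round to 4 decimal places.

6.6989

Σ counts = 62. Posterior: Gamma(shape = 1.3+62 = 63.3, rate = 0.3+9 = 9.3).
Mode = (α−1)/β = 62.3/9.3 = 6.6989.
Mean = α/β = 63.3/9.3 = 6.8065.
This is the posterior mode — the MAP estimate.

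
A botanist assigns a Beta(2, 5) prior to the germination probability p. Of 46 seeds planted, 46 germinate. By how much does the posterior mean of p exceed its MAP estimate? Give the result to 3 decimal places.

Posterior: Beta(2+46, 5+0) = Beta(48, 5).
Mode = (48−1)/(48+5−2) = 47/51 = 0.922.
Mean = 48/(48+5) = 48/53 = 0.906.
Difference = 0.906 − 0.922 = -0.016.
The mean is pulled below the mode by the posterior's left skew.

-0.016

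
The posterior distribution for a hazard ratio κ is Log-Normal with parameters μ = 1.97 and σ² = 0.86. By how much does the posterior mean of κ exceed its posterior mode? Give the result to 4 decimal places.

Mode = exp(μ − σ²) = exp(1.11) = 3.0344.
Mean = exp(μ + σ²/2) = exp(2.400) = 11.0232.
Difference = 11.0232 − 3.0344 = 7.9888.

7.9888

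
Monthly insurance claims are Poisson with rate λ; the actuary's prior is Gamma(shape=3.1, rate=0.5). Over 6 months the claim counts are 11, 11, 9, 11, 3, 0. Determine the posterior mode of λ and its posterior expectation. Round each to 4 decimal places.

Σ counts = 45. Posterior: Gamma(shape = 3.1+45 = 48.1, rate = 0.5+6 = 6.5).
Mode = (α−1)/β = 47.1/6.5 = 7.2462.
Mean = α/β = 48.1/6.5 = 7.4000.

MAP = 7.2462, posterior mean = 7.4000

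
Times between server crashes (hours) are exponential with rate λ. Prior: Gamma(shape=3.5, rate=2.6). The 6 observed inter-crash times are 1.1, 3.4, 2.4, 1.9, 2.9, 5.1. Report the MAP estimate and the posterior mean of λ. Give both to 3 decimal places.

Σ times = 16.8. Posterior: Gamma(shape = 3.5+6 = 9.5, rate = 2.6+16.8 = 19.4).
Mode = (α−1)/β = 8.5/19.4 = 0.438.
Mean = α/β = 9.5/19.4 = 0.490.
Right-skewed posterior ⇒ mode < mean.

λ_MAP = 0.438, E[λ|data] = 0.490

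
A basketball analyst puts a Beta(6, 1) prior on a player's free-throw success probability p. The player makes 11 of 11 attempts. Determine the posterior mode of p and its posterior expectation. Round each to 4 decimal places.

Posterior: Beta(6+11, 1+0) = Beta(17, 1).
Since β = 1 ≤ 1 and α > 1, the Beta density is monotone increasing on [0,1]; the mode is at 1.
Mean = 17/(17+1) = 0.9444.
Mode > mean: the posterior has a left tail.

MAP = 1.0000; posterior mean = 0.9444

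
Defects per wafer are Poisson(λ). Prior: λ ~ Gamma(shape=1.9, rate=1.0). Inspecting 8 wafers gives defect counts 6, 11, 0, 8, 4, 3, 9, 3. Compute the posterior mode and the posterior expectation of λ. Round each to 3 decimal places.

MAP = 4.989, posterior mean = 5.100

Σ counts = 44. Posterior: Gamma(shape = 1.9+44 = 45.9, rate = 1.0+8 = 9.0).
Mode = (α−1)/β = 44.9/9.0 = 4.989.
Mean = α/β = 45.9/9.0 = 5.100.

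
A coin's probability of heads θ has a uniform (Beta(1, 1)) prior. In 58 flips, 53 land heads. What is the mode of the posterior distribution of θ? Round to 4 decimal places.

0.9138

Posterior: Beta(1+53, 1+5) = Beta(54, 6).
Mode = (54−1)/(54+6−2) = 53/58 = 0.9138.
With a flat prior the MAP equals the MLE, 53/58.
Mean = 54/(54+6) = 54/60 = 0.9000.
This is the posterior mode — the MAP estimate.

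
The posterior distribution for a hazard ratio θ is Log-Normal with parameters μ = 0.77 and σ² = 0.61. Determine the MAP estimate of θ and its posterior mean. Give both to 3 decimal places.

MAP = 1.174; posterior mean = 2.930

Mode = exp(μ − σ²) = exp(0.16) = 1.174.
Mean = exp(μ + σ²/2) = exp(1.075) = 2.930.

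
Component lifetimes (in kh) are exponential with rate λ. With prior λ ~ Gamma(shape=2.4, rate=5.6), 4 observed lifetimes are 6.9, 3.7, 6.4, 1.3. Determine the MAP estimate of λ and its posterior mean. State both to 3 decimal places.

MAP: 0.226. Posterior mean: 0.268.

Σ times = 18.3. Posterior: Gamma(shape = 2.4+4 = 6.4, rate = 5.6+18.3 = 23.9).
Mode = (α−1)/β = 5.4/23.9 = 0.226.
Mean = α/β = 6.4/23.9 = 0.268.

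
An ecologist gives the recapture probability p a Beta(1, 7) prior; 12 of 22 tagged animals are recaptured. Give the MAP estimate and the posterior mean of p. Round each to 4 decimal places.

MAP = 0.4286; posterior mean = 0.4333

Posterior: Beta(1+12, 7+10) = Beta(13, 17).
Mode = (13−1)/(13+17−2) = 12/28 = 0.4286.
Mean = 13/(13+17) = 13/30 = 0.4333.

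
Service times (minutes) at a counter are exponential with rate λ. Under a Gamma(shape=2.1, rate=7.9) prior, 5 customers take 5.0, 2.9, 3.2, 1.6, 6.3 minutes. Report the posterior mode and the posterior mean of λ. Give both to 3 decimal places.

Σ times = 19.0. Posterior: Gamma(shape = 2.1+5 = 7.1, rate = 7.9+19.0 = 26.9).
Mode = (α−1)/β = 6.1/26.9 = 0.227.
Mean = α/β = 7.1/26.9 = 0.264.

MAP = 0.227, posterior mean = 0.264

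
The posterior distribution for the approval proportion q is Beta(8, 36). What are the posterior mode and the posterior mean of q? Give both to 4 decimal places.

Mode = (8−1)/(8+36−2) = 7/42 = 0.1667.
Mean = 8/(8+36) = 8/44 = 0.1818.

MAP = 0.1667, posterior mean = 0.1818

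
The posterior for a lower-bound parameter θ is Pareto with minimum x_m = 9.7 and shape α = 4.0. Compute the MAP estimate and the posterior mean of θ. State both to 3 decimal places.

MAP: 9.700. Posterior mean: 12.933.

The Pareto density is strictly decreasing on [x_m, ∞), so the mode is x_m = 9.700.
Mean = α·x_m/(α−1) = 4.0·9.7/3.0 = 12.933.
The mean is pulled above the mode by the posterior's right skew.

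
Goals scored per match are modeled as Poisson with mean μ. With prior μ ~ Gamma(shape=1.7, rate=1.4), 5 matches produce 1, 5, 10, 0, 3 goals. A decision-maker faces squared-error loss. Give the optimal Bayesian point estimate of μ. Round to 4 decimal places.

Σ counts = 19. Posterior: Gamma(shape = 1.7+19 = 20.7, rate = 1.4+5 = 6.4).
Mode = (α−1)/β = 19.7/6.4 = 3.0781.
Mean = α/β = 20.7/6.4 = 3.2344.
Squared-error loss ⇒ the optimal estimator is the posterior mean.

3.2344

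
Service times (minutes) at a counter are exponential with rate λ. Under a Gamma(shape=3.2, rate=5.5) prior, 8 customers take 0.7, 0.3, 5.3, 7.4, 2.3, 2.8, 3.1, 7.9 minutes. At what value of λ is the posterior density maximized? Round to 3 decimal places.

0.289

Σ times = 29.8. Posterior: Gamma(shape = 3.2+8 = 11.2, rate = 5.5+29.8 = 35.3).
Mode = (α−1)/β = 10.2/35.3 = 0.289.
Mean = α/β = 11.2/35.3 = 0.317.
This is the posterior mode — the MAP estimate.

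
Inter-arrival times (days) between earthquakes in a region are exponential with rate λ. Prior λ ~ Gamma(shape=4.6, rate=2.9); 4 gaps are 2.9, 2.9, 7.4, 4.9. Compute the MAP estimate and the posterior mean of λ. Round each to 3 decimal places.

Σ times = 18.1. Posterior: Gamma(shape = 4.6+4 = 8.6, rate = 2.9+18.1 = 21.0).
Mode = (α−1)/β = 7.6/21.0 = 0.362.
Mean = α/β = 8.6/21.0 = 0.410.
Right-skewed posterior ⇒ mode < mean.

MAP = 0.362, posterior mean = 0.410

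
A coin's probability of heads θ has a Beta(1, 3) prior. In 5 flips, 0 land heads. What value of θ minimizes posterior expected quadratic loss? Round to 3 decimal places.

Posterior: Beta(1+0, 3+5) = Beta(1, 8).
Since α = 1 ≤ 1 and β > 1, the Beta density is monotone decreasing on [0,1]; the mode is at 0.
Mean = 1/(1+8) = 0.111.
Quadratic loss ⇒ the optimal estimator is the posterior mean.

0.111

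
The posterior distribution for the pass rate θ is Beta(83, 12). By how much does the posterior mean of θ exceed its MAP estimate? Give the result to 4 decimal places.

Mode = (83−1)/(83+12−2) = 82/93 = 0.8817.
Mean = 83/(83+12) = 83/95 = 0.8737.
Difference = 0.8737 − 0.8817 = -0.0080.

-0.0080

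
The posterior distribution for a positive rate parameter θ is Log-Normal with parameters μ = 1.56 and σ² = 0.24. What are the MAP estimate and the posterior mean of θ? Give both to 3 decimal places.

MAP estimate = 3.743, posterior mean = 5.366

Mode = exp(μ − σ²) = exp(1.32) = 3.743.
Mean = exp(μ + σ²/2) = exp(1.680) = 5.366.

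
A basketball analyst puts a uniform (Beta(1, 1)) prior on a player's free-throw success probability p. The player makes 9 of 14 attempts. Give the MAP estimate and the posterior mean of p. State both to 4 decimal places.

Posterior: Beta(1+9, 1+5) = Beta(10, 6).
Mode = (10−1)/(10+6−2) = 9/14 = 0.6429.
With a flat prior the MAP equals the MLE, 9/14.
Mean = 10/(10+6) = 10/16 = 0.6250.

MAP: 0.6429. Posterior mean: 0.6250.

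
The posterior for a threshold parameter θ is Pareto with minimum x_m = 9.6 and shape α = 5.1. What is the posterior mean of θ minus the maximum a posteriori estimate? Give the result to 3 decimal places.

The Pareto density is strictly decreasing on [x_m, ∞), so the mode is x_m = 9.600.
Mean = α·x_m/(α−1) = 5.1·9.6/4.1 = 11.941.
Difference = 11.941 − 9.600 = 2.341.
The posterior is right-skewed, so the mean exceeds the mode.

2.341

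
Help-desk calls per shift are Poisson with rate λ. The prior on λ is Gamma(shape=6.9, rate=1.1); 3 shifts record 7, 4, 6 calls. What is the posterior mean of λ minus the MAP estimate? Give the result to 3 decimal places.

0.244

Σ counts = 17. Posterior: Gamma(shape = 6.9+17 = 23.9, rate = 1.1+3 = 4.1).
Mode = (α−1)/β = 22.9/4.1 = 5.585.
Mean = α/β = 23.9/4.1 = 5.829.
Difference = 5.829 − 5.585 = 0.244.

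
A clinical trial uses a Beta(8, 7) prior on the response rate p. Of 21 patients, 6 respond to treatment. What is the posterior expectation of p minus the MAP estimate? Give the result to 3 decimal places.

0.007

Posterior: Beta(8+6, 7+15) = Beta(14, 22).
Mode = (14−1)/(14+22−2) = 13/34 = 0.382.
Mean = 14/(14+22) = 14/36 = 0.389.
Difference = 0.389 − 0.382 = 0.007.
The mean is pulled above the mode by the posterior's right skew.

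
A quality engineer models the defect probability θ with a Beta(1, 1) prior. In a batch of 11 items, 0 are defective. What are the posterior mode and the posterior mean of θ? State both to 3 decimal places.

Posterior: Beta(1+0, 1+11) = Beta(1, 12).
Since α = 1 ≤ 1 and β > 1, the Beta density is monotone decreasing on [0,1]; the mode is at 0.
Mean = 1/(1+12) = 0.077.

MAP: 0.000. Posterior mean: 0.077.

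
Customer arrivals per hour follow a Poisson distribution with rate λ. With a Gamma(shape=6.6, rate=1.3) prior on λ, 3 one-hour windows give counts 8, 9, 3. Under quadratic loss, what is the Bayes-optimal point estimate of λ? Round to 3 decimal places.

6.186

Σ counts = 20. Posterior: Gamma(shape = 6.6+20 = 26.6, rate = 1.3+3 = 4.3).
Mode = (α−1)/β = 25.6/4.3 = 5.953.
Mean = α/β = 26.6/4.3 = 6.186.
Quadratic loss ⇒ the optimal estimator is the posterior mean.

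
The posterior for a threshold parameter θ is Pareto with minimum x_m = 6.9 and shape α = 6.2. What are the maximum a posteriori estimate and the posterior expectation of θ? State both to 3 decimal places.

θ_MAP = 6.900, E[θ|data] = 8.227

The Pareto density is strictly decreasing on [x_m, ∞), so the mode is x_m = 6.900.
Mean = α·x_m/(α−1) = 6.2·6.9/5.2 = 8.227.
Right-skewed posterior ⇒ mode < mean.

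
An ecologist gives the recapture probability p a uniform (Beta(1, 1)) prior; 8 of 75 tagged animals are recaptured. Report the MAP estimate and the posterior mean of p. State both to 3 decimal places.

MAP = 0.107; posterior mean = 0.117

Posterior: Beta(1+8, 1+67) = Beta(9, 68).
Mode = (9−1)/(9+68−2) = 8/75 = 0.107.
With a flat prior the MAP equals the MLE, 8/75.
Mean = 9/(9+68) = 9/77 = 0.117.
Mean > mode: the posterior has a right tail.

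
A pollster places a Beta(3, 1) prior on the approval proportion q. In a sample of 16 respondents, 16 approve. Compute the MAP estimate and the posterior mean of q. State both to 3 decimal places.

Posterior: Beta(3+16, 1+0) = Beta(19, 1).
Since β = 1 ≤ 1 and α > 1, the Beta density is monotone increasing on [0,1]; the mode is at 1.
Mean = 19/(19+1) = 0.950.
Left-skewed posterior ⇒ mean < mode.

q_MAP = 1.000, E[q|data] = 0.950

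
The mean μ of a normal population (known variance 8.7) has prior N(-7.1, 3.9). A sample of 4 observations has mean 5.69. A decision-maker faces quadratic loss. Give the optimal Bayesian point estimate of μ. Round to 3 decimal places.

1.111

Posterior for μ is Normal. Precision-weighted mean: (1/3.9·-7.1 + 4/8.7·5.69) / (1/3.9 + 4/8.7) = 1.111.
A Normal posterior is symmetric, so mode = mean.
Quadratic loss ⇒ the optimal estimator is the posterior mean.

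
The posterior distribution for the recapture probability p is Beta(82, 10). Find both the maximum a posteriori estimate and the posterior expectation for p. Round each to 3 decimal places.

Mode = (82−1)/(82+10−2) = 81/90 = 0.900.
Mean = 82/(82+10) = 82/92 = 0.891.

maximum a posteriori estimate = 0.900, posterior expectation = 0.891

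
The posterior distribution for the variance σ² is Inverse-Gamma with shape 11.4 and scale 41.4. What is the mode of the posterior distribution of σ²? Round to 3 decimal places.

3.339

Mode = β/(α+1) = 41.4/12.4 = 3.339.
Mean = β/(α−1) = 41.4/10.4 = 3.981.
This is the posterior mode — the MAP estimate.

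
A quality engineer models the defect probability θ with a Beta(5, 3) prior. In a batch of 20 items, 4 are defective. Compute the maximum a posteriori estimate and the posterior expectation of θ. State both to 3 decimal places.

MAP = 0.308; posterior mean = 0.321

Posterior: Beta(5+4, 3+16) = Beta(9, 19).
Mode = (9−1)/(9+19−2) = 8/26 = 0.308.
Mean = 9/(9+19) = 9/28 = 0.321.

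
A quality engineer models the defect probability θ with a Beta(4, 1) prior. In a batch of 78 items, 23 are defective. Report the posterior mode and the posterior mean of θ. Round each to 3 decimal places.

Posterior: Beta(4+23, 1+55) = Beta(27, 56).
Mode = (27−1)/(27+56−2) = 26/81 = 0.321.
Mean = 27/(27+56) = 27/83 = 0.325.
Right-skewed posterior ⇒ mode < mean.

MAP = 0.321; posterior mean = 0.325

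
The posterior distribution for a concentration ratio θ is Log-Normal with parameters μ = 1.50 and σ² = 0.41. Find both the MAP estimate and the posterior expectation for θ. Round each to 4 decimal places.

MAP = 2.9743, posterior mean = 5.5014

Mode = exp(μ − σ²) = exp(1.09) = 2.9743.
Mean = exp(μ + σ²/2) = exp(1.705) = 5.5014.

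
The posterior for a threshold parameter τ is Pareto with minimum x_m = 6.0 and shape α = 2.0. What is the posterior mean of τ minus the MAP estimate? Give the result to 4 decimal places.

6.0000

The Pareto density is strictly decreasing on [x_m, ∞), so the mode is x_m = 6.0000.
Mean = α·x_m/(α−1) = 2.0·6.0/1.0 = 12.0000.
Difference = 12.0000 − 6.0000 = 6.0000.
Right-skewed posterior ⇒ mode < mean.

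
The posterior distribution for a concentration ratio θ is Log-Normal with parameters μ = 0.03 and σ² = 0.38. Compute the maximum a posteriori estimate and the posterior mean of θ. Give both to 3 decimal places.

Mode = exp(μ − σ²) = exp(-0.35) = 0.705.
Mean = exp(μ + σ²/2) = exp(0.220) = 1.246.

MAP = 0.705; posterior mean = 1.246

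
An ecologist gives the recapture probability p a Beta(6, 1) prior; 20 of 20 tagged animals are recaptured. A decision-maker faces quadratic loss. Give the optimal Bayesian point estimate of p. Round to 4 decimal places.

0.9630

Posterior: Beta(6+20, 1+0) = Beta(26, 1).
Since β = 1 ≤ 1 and α > 1, the Beta density is monotone increasing on [0,1]; the mode is at 1.
Mean = 26/(26+1) = 0.9630.
Quadratic loss ⇒ the optimal estimator is the posterior mean.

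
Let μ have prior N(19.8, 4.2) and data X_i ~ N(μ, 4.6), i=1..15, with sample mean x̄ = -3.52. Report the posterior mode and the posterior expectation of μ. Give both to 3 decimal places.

MAP: -1.933. Posterior mean: -1.933.

Posterior for μ is Normal. Precision-weighted mean: (1/4.2·19.8 + 15/4.6·-3.52) / (1/4.2 + 15/4.6) = -1.933.
A Normal posterior is symmetric, so mode = mean.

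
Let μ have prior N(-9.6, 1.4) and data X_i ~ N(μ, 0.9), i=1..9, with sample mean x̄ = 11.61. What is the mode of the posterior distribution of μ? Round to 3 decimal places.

10.196

Posterior for μ is Normal. Precision-weighted mean: (1/1.4·-9.6 + 9/0.9·11.61) / (1/1.4 + 9/0.9) = 10.196.
A Normal posterior is symmetric, so mode = mean.
This is the posterior mode — the MAP estimate.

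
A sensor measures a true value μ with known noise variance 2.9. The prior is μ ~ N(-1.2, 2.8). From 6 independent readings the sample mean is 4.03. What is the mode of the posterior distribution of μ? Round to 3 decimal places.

3.260

Posterior for μ is Normal. Precision-weighted mean: (1/2.8·-1.2 + 6/2.9·4.03) / (1/2.8 + 6/2.9) = 3.260.
A Normal posterior is symmetric, so mode = mean.
This is the posterior mode — the MAP estimate.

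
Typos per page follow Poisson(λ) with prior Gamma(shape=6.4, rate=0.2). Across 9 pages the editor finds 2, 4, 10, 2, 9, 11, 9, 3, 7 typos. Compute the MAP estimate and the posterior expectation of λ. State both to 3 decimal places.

MAP estimate = 6.783, posterior expectation = 6.891

Σ counts = 57. Posterior: Gamma(shape = 6.4+57 = 63.4, rate = 0.2+9 = 9.2).
Mode = (α−1)/β = 62.4/9.2 = 6.783.
Mean = α/β = 63.4/9.2 = 6.891.
The posterior is right-skewed, so the mean exceeds the mode.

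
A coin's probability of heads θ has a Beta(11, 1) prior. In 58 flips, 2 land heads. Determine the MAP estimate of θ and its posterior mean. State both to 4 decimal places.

θ_MAP = 0.1765, E[θ|data] = 0.1857

Posterior: Beta(11+2, 1+56) = Beta(13, 57).
Mode = (13−1)/(13+57−2) = 12/68 = 0.1765.
Mean = 13/(13+57) = 13/70 = 0.1857.
The mean is pulled above the mode by the posterior's right skew.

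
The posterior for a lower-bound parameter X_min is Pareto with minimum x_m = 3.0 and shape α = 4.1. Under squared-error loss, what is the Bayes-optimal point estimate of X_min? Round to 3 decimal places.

3.968

The Pareto density is strictly decreasing on [x_m, ∞), so the mode is x_m = 3.000.
Mean = α·x_m/(α−1) = 4.1·3.0/3.1 = 3.968.
Squared-error loss ⇒ the optimal estimator is the posterior mean.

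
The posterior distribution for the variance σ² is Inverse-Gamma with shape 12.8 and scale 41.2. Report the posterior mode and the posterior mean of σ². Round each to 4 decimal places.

Mode = β/(α+1) = 41.2/13.8 = 2.9855.
Mean = β/(α−1) = 41.2/11.8 = 3.4915.
The posterior is right-skewed, so the mean exceeds the mode.

σ²_MAP = 2.9855, E[σ²|data] = 3.4915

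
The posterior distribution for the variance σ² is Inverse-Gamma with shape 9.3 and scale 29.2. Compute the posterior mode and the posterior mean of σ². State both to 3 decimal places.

posterior mode = 2.835, posterior mean = 3.518

Mode = β/(α+1) = 29.2/10.3 = 2.835.
Mean = β/(α−1) = 29.2/8.3 = 3.518.
The posterior is right-skewed, so the mean exceeds the mode.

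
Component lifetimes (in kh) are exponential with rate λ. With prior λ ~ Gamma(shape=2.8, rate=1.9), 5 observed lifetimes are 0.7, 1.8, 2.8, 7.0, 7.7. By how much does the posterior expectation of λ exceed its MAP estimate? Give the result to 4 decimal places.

0.0457

Σ times = 20.0. Posterior: Gamma(shape = 2.8+5 = 7.8, rate = 1.9+20.0 = 21.9).
Mode = (α−1)/β = 6.8/21.9 = 0.3105.
Mean = α/β = 7.8/21.9 = 0.3562.
Difference = 0.3562 − 0.3105 = 0.0457.
Mean > mode: the posterior has a right tail.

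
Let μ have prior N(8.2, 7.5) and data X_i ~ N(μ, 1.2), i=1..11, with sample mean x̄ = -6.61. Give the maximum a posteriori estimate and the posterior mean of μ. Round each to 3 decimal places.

Posterior for μ is Normal. Precision-weighted mean: (1/7.5·8.2 + 11/1.2·-6.61) / (1/7.5 + 11/1.2) = -6.398.
A Normal posterior is symmetric, so mode = mean.

maximum a posteriori estimate = -6.398, posterior mean = -6.398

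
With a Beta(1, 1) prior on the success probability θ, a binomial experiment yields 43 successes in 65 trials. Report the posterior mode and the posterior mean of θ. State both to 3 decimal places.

Posterior: Beta(1+43, 1+22) = Beta(44, 23).
Mode = (44−1)/(44+23−2) = 43/65 = 0.662.
Mean = 44/(44+23) = 44/67 = 0.657.
Mode > mean: the posterior has a left tail.

θ_MAP = 0.662, E[θ|data] = 0.657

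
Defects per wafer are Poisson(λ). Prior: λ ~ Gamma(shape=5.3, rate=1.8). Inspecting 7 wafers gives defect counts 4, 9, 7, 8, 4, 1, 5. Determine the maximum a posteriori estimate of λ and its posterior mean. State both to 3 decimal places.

MAP = 4.807, posterior mean = 4.920

Σ counts = 38. Posterior: Gamma(shape = 5.3+38 = 43.3, rate = 1.8+7 = 8.8).
Mode = (α−1)/β = 42.3/8.8 = 4.807.
Mean = α/β = 43.3/8.8 = 4.920.
The mean is pulled above the mode by the posterior's right skew.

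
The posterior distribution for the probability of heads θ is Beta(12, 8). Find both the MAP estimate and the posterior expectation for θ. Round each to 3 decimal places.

Mode = (12−1)/(12+8−2) = 11/18 = 0.611.
Mean = 12/(12+8) = 12/20 = 0.600.

MAP estimate = 0.611, posterior expectation = 0.600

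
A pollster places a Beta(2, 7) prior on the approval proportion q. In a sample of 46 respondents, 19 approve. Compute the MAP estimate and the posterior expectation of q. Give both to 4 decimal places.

MAP = 0.3774; posterior mean = 0.3818

Posterior: Beta(2+19, 7+27) = Beta(21, 34).
Mode = (21−1)/(21+34−2) = 20/53 = 0.3774.
Mean = 21/(21+34) = 21/55 = 0.3818.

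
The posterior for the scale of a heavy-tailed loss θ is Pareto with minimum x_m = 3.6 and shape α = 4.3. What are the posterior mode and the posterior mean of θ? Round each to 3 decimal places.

The Pareto density is strictly decreasing on [x_m, ∞), so the mode is x_m = 3.600.
Mean = α·x_m/(α−1) = 4.3·3.6/3.3 = 4.691.
The mean is pulled above the mode by the posterior's right skew.

posterior mode = 3.600, posterior mean = 4.691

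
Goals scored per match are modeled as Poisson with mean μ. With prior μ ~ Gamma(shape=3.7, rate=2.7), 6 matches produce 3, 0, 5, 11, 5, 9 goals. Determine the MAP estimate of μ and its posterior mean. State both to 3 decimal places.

Σ counts = 33. Posterior: Gamma(shape = 3.7+33 = 36.7, rate = 2.7+6 = 8.7).
Mode = (α−1)/β = 35.7/8.7 = 4.103.
Mean = α/β = 36.7/8.7 = 4.218.

MAP = 4.103; posterior mean = 4.218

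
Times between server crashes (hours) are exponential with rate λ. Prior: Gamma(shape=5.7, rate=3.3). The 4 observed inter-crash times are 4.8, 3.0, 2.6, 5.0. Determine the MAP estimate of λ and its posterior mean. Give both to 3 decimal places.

MAP = 0.465; posterior mean = 0.519

Σ times = 15.4. Posterior: Gamma(shape = 5.7+4 = 9.7, rate = 3.3+15.4 = 18.7).
Mode = (α−1)/β = 8.7/18.7 = 0.465.
Mean = α/β = 9.7/18.7 = 0.519.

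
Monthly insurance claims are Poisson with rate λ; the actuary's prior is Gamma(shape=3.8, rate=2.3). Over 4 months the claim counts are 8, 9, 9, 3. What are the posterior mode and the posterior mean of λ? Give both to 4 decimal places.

Σ counts = 29. Posterior: Gamma(shape = 3.8+29 = 32.8, rate = 2.3+4 = 6.3).
Mode = (α−1)/β = 31.8/6.3 = 5.0476.
Mean = α/β = 32.8/6.3 = 5.2063.
Right-skewed posterior ⇒ mode < mean.

MAP: 5.0476. Posterior mean: 5.2063.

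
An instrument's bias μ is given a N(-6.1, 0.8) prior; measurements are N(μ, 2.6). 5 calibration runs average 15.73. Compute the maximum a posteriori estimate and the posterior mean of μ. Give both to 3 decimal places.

Posterior for μ is Normal. Precision-weighted mean: (1/0.8·-6.1 + 5/2.6·15.73) / (1/0.8 + 5/2.6) = 7.130.
A Normal posterior is symmetric, so mode = mean.

MAP = 7.130, posterior mean = 7.130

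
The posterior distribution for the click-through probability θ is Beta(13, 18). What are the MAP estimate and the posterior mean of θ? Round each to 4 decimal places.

θ_MAP = 0.4138, E[θ|data] = 0.4194

Mode = (13−1)/(13+18−2) = 12/29 = 0.4138.
Mean = 13/(13+18) = 13/31 = 0.4194.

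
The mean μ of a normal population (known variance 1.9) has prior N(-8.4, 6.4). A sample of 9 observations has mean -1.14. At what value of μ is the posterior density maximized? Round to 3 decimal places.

-1.372

Posterior for μ is Normal. Precision-weighted mean: (1/6.4·-8.4 + 9/1.9·-1.14) / (1/6.4 + 9/1.9) = -1.372.
A Normal posterior is symmetric, so mode = mean.
This is the posterior mode — the MAP estimate.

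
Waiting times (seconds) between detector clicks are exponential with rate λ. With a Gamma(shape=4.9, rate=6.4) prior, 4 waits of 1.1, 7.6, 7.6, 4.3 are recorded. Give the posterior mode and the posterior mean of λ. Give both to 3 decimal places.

MAP = 0.293; posterior mean = 0.330

Σ times = 20.6. Posterior: Gamma(shape = 4.9+4 = 8.9, rate = 6.4+20.6 = 27.0).
Mode = (α−1)/β = 7.9/27.0 = 0.293.
Mean = α/β = 8.9/27.0 = 0.330.
Mean > mode: the posterior has a right tail.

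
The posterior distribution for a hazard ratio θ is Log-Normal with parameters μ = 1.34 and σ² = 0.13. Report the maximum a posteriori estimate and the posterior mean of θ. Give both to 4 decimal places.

MAP = 3.3535, posterior mean = 4.0755

Mode = exp(μ − σ²) = exp(1.21) = 3.3535.
Mean = exp(μ + σ²/2) = exp(1.405) = 4.0755.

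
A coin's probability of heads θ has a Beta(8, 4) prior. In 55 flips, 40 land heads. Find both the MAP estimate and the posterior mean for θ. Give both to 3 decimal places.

Posterior: Beta(8+40, 4+15) = Beta(48, 19).
Mode = (48−1)/(48+19−2) = 47/65 = 0.723.
Mean = 48/(48+19) = 48/67 = 0.716.
The mean is pulled below the mode by the posterior's left skew.

θ_MAP = 0.723, E[θ|data] = 0.716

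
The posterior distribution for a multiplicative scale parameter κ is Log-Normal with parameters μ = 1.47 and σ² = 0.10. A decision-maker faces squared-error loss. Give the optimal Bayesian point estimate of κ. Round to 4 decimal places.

4.5722

Mode = exp(μ − σ²) = exp(1.37) = 3.9354.
Mean = exp(μ + σ²/2) = exp(1.520) = 4.5722.
Squared-error loss ⇒ the optimal estimator is the posterior mean.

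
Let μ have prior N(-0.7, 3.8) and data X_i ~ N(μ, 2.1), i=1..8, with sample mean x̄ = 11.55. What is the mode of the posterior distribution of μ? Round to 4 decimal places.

10.7585

Posterior for μ is Normal. Precision-weighted mean: (1/3.8·-0.7 + 8/2.1·11.55) / (1/3.8 + 8/2.1) = 10.7585.
A Normal posterior is symmetric, so mode = mean.
This is the posterior mode — the MAP estimate.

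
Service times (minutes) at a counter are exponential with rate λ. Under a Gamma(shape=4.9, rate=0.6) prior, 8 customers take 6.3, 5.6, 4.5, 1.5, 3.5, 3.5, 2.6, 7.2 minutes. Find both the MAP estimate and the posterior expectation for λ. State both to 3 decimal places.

λ_MAP = 0.337, E[λ|data] = 0.365

Σ times = 34.7. Posterior: Gamma(shape = 4.9+8 = 12.9, rate = 0.6+34.7 = 35.3).
Mode = (α−1)/β = 11.9/35.3 = 0.337.
Mean = α/β = 12.9/35.3 = 0.365.
The mean is pulled above the mode by the posterior's right skew.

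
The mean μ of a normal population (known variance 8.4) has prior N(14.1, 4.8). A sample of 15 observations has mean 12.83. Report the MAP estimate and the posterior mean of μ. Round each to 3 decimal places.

MAP = 12.963; posterior mean = 12.963

Posterior for μ is Normal. Precision-weighted mean: (1/4.8·14.1 + 15/8.4·12.83) / (1/4.8 + 15/8.4) = 12.963.
A Normal posterior is symmetric, so mode = mean.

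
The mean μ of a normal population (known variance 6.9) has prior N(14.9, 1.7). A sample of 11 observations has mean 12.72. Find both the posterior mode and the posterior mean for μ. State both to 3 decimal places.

Posterior for μ is Normal. Precision-weighted mean: (1/1.7·14.9 + 11/6.9·12.72) / (1/1.7 + 11/6.9) = 13.308.
A Normal posterior is symmetric, so mode = mean.

posterior mode = 13.308, posterior mean = 13.308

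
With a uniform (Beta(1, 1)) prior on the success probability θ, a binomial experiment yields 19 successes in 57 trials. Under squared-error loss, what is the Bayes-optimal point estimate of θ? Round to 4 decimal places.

0.3390

Posterior: Beta(1+19, 1+38) = Beta(20, 39).
Mode = (20−1)/(20+39−2) = 19/57 = 0.3333.
With a flat prior the MAP equals the MLE, 19/57.
Mean = 20/(20+39) = 20/59 = 0.3390.
Squared-error loss ⇒ the optimal estimator is the posterior mean.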